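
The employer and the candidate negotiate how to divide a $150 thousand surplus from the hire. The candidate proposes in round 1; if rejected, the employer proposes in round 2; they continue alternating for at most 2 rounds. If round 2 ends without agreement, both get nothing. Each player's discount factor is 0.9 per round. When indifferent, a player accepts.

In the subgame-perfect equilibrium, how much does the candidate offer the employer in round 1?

By backward induction:
Round 2 (the employer proposes): rejection yields 0 for the candidate; the employer offers 0 and keeps 150.
Round 1 (the candidate proposes): the employer can get 150 next round, worth 0.9 × 150 = 135 now, so the candidate offers 135, keeping 15.

135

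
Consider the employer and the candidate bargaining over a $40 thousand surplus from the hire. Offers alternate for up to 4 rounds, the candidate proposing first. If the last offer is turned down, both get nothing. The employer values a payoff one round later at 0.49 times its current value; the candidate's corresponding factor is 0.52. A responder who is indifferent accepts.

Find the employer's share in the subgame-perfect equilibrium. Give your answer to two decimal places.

Solve by backward induction from round 4.
Round 4 (the employer proposes): the candidate will accept anything ≥ 0, so the employer offers 0 and keeps 40.
Round 3 (the candidate proposes): the employer can get 40 next round, worth 0.49 × 40 = 19.6 now. The candidate offers 19.6 and keeps 40 − 19.6 = 20.4.
Round 2 (the employer proposes): the candidate can get 20.4 next round, worth 0.52 × 20.4 = 10.608 now. The employer offers 10.608 and keeps 40 − 10.608 = 29.392.
Round 1 (the candidate proposes): the employer can get 29.392 next round, worth 0.49 × 29.392 = 14.40208 now. The candidate offers 14.40208 and keeps 40 − 14.40208 = 25.59792.

14.40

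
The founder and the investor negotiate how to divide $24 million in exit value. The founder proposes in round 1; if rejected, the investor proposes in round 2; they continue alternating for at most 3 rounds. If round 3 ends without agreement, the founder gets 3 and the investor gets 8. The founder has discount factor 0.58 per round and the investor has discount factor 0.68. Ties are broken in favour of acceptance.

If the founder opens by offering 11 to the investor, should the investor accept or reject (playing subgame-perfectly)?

Round 3 (the founder proposes): the investor gets 8 if talks fail, so the founder offers 8 and keeps 16.
Round 2 (the investor proposes): the founder can get 16 next round, worth 0.58 × 16 = 9.28 now; the investor offers that and keeps 14.72.
So by rejecting in round 1, the investor gets 14.72 next round, worth 0.68 × 14.72 = 10.0096 now.
Offer 11 ≥ 10.0096, so the investor accepts.

Accept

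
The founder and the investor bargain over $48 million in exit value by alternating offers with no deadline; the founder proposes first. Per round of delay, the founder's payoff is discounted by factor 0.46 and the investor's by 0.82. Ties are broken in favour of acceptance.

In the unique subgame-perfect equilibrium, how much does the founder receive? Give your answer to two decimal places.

13.87

In a stationary SPE each proposer offers the other exactly their discounted continuation value.
If the founder keeps x when proposing and the investor keeps y when proposing, then x = 48 − 0.82y and y = 48 − 0.46x.
Solving: x = 48(1 − 0.82) / (1 − 0.46·0.82) = 8.64 / 0.6228 ≈ 13.8728.
The investor gets 48 − 13.8728 ≈ 34.1272.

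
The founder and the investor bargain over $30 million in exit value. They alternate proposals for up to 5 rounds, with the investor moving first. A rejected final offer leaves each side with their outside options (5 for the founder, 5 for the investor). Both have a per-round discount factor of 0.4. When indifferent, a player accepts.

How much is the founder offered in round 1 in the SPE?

8.48

Round 5 (the investor proposes): the founder gets 5 if talks fail, so the investor offers 5 and keeps 25.
Round 4 (the founder proposes): the investor can get 25 next round, worth 0.4 × 25 = 10 now; the founder offers that and keeps 20.
Round 3 (the investor proposes): the founder can get 20 next round, worth 0.4 × 20 = 8 now, so the investor offers 8, keeping 22.
Round 2 (the founder proposes): the investor can get 22 next round, worth 0.4 × 22 = 8.8 now; the founder offers that and keeps 21.2.
Round 1 (the investor proposes): the founder can get 21.2 next round, worth 0.4 × 21.2 = 8.48 now, so the investor offers 8.48, keeping 21.52.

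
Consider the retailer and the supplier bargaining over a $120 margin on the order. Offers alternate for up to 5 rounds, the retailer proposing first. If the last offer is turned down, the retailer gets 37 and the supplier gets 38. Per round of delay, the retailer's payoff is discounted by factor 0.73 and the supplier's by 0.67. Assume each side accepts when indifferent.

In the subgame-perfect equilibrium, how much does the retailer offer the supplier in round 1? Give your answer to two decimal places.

41.42

Work backward from the last round.
Round 5 (the retailer proposes): the supplier gets 38 if talks fail, so the retailer offers 38 and keeps 82.
Round 4 (the supplier proposes): the retailer can get 82 next round, worth 0.73 × 82 = 59.86 now. The supplier offers 59.86 and keeps 120 − 59.86 = 60.14.
Round 3 (the retailer proposes): the supplier can get 60.14 next round, worth 0.67 × 60.14 = 40.2938 now. The retailer offers 40.2938 and keeps 120 − 40.2938 = 79.7062.
Round 2 (the supplier proposes): the retailer can get 79.7062 next round, worth 0.73 × 79.7062 = 58.185526 now. The supplier offers 58.185526 and keeps 120 − 58.185526 = 61.814474.
Round 1 (the retailer proposes): the supplier can get 61.814474 next round, worth 0.67 × 61.814474 = 41.41569758 now; the retailer offers that and keeps 78.58430242.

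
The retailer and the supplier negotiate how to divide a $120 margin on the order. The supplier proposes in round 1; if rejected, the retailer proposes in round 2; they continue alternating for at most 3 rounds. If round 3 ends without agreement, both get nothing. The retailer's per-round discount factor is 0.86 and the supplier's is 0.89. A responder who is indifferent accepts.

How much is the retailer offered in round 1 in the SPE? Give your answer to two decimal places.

Round 3 (the supplier proposes): rejection yields 0 for the retailer; the supplier offers 0 and keeps 120.
Round 2 (the retailer proposes): the supplier can get 120 next round, worth 0.89 × 120 = 106.8 now; the retailer offers that and keeps 13.2.
Round 1 (the supplier proposes): the retailer can get 13.2 next round, worth 0.86 × 13.2 = 11.352 now; the supplier offers that and keeps 108.648.

11.35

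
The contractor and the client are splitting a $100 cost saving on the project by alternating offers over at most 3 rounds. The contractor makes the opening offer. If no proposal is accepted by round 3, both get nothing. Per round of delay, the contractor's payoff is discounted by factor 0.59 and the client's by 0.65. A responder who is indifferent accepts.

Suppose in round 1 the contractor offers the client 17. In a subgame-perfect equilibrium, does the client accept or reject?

Round 3 (the contractor proposes): rejection yields 0 for the client; the contractor offers 0 and keeps 100.
Round 2 (the client proposes): the contractor can get 100 next round, worth 0.59 × 100 = 59 now; the client offers that and keeps 41.
So by rejecting in round 1, the client gets 41 next round, worth 0.65 × 41 = 26.65 now.
Offer 17 < 26.65, so the client rejects.

Reject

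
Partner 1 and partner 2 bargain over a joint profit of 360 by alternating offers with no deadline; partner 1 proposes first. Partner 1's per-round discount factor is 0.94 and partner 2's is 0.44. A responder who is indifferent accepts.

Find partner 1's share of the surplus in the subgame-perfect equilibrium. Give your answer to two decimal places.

343.79

When partner 1 proposes, partner 2 accepts any offer worth at least 0.44 times what partner 2 would get by proposing next round; and vice versa.
This gives x = 360 − 0.44y and y = 360 − 0.94x, where x and y are each side's share when it proposes.
Hence (1 − 0.44·0.94)x = 360(1 − 0.44), i.e. 0.5864·x = 201.6.
x ≈ 343.7926; partner 2's share is 360 − x ≈ 16.2074.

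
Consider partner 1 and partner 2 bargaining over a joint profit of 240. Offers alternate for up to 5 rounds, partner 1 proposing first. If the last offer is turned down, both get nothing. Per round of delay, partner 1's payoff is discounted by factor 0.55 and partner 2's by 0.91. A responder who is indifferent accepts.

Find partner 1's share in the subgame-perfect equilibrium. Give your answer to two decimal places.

By backward induction:
Round 5 (partner 1 proposes): partner 2 will accept anything ≥ 0, so partner 1 offers 0 and keeps 240.
Round 4 (partner 2 proposes): partner 1 can get 240 next round, worth 0.55 × 240 = 132 now, so partner 2 offers 132, keeping 108.
Round 3 (partner 1 proposes): partner 2 can get 108 next round, worth 0.91 × 108 = 98.28 now; partner 1 offers that and keeps 141.72.
Round 2 (partner 2 proposes): partner 1 can get 141.72 next round, worth 0.55 × 141.72 = 77.946 now. Partner 2 offers 77.946 and keeps 240 − 77.946 = 162.054.
Round 1 (partner 1 proposes): partner 2 can get 162.054 next round, worth 0.91 × 162.054 = 147.46914 now. Partner 1 offers 147.46914 and keeps 240 − 147.46914 = 92.53086.

92.53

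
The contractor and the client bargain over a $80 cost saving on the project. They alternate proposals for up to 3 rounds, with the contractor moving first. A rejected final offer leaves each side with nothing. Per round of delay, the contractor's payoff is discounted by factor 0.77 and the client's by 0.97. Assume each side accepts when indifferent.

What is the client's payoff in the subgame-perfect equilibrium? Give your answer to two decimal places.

Round 3 (the contractor proposes): rejection yields 0 for the client; the contractor offers 0 and keeps 80.
Round 2 (the client proposes): the contractor can get 80 next round, worth 0.77 × 80 = 61.6 now; the client offers that and keeps 18.4.
Round 1 (the contractor proposes): the client can get 18.4 next round, worth 0.97 × 18.4 = 17.848 now, so the contractor offers 17.848, keeping 62.152.

17.85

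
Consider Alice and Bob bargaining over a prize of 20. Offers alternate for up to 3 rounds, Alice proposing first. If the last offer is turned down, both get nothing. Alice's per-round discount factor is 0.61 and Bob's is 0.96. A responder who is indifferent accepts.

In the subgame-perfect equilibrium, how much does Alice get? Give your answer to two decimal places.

12.51

Round 3 (Alice proposes): rejection yields 0 for Bob; Alice offers 0 and keeps 20.
Round 2 (Bob proposes): Alice can get 20 next round, worth 0.61 × 20 = 12.2 now, so Bob offers 12.2, keeping 7.8.
Round 1 (Alice proposes): Bob can get 7.8 next round, worth 0.96 × 7.8 = 7.488 now; Alice offers that and keeps 12.512.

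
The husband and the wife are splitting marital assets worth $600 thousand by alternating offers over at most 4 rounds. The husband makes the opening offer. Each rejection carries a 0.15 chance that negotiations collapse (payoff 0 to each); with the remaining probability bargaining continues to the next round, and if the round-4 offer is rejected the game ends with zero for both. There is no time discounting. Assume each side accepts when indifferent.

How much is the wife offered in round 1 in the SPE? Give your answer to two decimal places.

By backward induction:
Round 4 (the wife proposes): rejection yields 0 for the husband; the wife offers 0 and keeps 600.
Round 3 (the husband proposes): rejecting gives the wife an expected 0.85 × 600 = 510, so the husband offers 510, keeping 90.
Round 2 (the wife proposes): rejecting gives the husband an expected 0.85 × 90 = 76.5. The wife offers 76.5 and keeps 600 − 76.5 = 523.5.
Round 1 (the husband proposes): rejecting gives the wife an expected 0.85 × 523.5 = 444.975, so the husband offers 444.975, keeping 155.025.

444.98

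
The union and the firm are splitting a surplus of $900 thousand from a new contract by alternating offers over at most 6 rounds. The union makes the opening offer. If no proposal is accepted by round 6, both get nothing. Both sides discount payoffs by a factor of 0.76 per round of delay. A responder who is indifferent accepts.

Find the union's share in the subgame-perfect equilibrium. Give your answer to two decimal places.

412.82

Solve by backward induction from round 6.
Round 6 (the firm proposes): rejection yields 0 for the union; the firm offers 0 and keeps 900.
Round 5 (the union proposes): the firm can get 900 next round, worth 0.76 × 900 = 684 now, so the union offers 684, keeping 216.
Round 4 (the firm proposes): the union can get 216 next round, worth 0.76 × 216 = 164.16 now, so the firm offers 164.16, keeping 735.84.
Round 3 (the union proposes): the firm can get 735.84 next round, worth 0.76 × 735.84 = 559.2384 now; the union offers that and keeps 340.7616.
Round 2 (the firm proposes): the union can get 340.7616 next round, worth 0.76 × 340.7616 = 258.978816 now; the firm offers that and keeps 641.021184.
Round 1 (the union proposes): the firm can get 641.021184 next round, worth 0.76 × 641.021184 = 487.17609984 now. The union offers 487.17609984 and keeps 900 − 487.17609984 = 412.82390016.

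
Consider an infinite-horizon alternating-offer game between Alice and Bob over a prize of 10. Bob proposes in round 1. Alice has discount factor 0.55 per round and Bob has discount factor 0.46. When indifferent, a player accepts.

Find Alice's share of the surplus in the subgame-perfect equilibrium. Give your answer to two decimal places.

Let x be Bob's share when Bob proposes and y be Alice's share when Alice proposes.
Alice accepts iff offered ≥ 0.55·y, so x = 10 − 0.55y. Symmetrically y = 10 − 0.46x.
Substituting: x = 10 − 0.55(10 − 0.46x), giving x(1 − 0.46·0.55) = 10(1 − 0.55).
So x = 10 × 0.45 / 0.747 ≈ 6.0241, and Alice receives 10 − x ≈ 3.9759.

3.98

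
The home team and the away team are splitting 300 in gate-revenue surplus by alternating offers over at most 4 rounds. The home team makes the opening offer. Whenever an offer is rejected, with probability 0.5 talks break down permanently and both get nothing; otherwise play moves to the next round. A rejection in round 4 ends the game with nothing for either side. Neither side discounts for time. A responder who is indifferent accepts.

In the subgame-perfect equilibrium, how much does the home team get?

Round 4 (the away team proposes): rejection yields 0 for the home team; the away team offers 0 and keeps 300.
Round 3 (the home team proposes): rejecting gives the away team an expected 0.5 × 300 = 150. The home team offers 150 and keeps 300 − 150 = 150.
Round 2 (the away team proposes): rejecting gives the home team an expected 0.5 × 150 = 75; the away team offers that and keeps 225.
Round 1 (the home team proposes): rejecting gives the away team an expected 0.5 × 225 = 112.5. The home team offers 112.5 and keeps 300 − 112.5 = 187.5.

187.5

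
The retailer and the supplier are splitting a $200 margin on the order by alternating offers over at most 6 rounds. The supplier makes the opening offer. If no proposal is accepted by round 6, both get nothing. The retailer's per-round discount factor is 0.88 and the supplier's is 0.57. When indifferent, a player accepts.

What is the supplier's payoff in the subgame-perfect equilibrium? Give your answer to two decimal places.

42.08

Round 6 (the retailer proposes): the supplier will accept anything ≥ 0, so the retailer offers 0 and keeps 200.
Round 5 (the supplier proposes): the retailer can get 200 next round, worth 0.88 × 200 = 176 now; the supplier offers that and keeps 24.
Round 4 (the retailer proposes): the supplier can get 24 next round, worth 0.57 × 24 = 13.68 now; the retailer offers that and keeps 186.32.
Round 3 (the supplier proposes): the retailer can get 186.32 next round, worth 0.88 × 186.32 = 163.9616 now. The supplier offers 163.9616 and keeps 200 − 163.9616 = 36.0384.
Round 2 (the retailer proposes): the supplier can get 36.0384 next round, worth 0.57 × 36.0384 = 20.541888 now. The retailer offers 20.541888 and keeps 200 − 20.541888 = 179.458112.
Round 1 (the supplier proposes): the retailer can get 179.458112 next round, worth 0.88 × 179.458112 = 157.92313856 now, so the supplier offers 157.92313856, keeping 42.07686144.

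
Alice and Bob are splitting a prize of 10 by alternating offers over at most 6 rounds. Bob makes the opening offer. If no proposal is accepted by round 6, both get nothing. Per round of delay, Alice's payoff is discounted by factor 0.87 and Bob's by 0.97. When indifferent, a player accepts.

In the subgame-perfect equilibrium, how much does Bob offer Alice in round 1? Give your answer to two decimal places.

6.68

Round 6 (Alice proposes): Bob will accept anything ≥ 0, so Alice offers 0 and keeps 10.
Round 5 (Bob proposes): Alice can get 10 next round, worth 0.87 × 10 = 8.7 now; Bob offers that and keeps 1.3.
Round 4 (Alice proposes): Bob can get 1.3 next round, worth 0.97 × 1.3 = 1.261 now; Alice offers that and keeps 8.739.
Round 3 (Bob proposes): Alice can get 8.739 next round, worth 0.87 × 8.739 = 7.60293 now; Bob offers that and keeps 2.39707.
Round 2 (Alice proposes): Bob can get 2.39707 next round, worth 0.97 × 2.39707 = 2.3251579 now. Alice offers 2.3251579 and keeps 10 − 2.3251579 = 7.6748421.
Round 1 (Bob proposes): Alice can get 7.6748421 next round, worth 0.87 × 7.6748421 = 6.677112627 now; Bob offers that and keeps 3.322887373.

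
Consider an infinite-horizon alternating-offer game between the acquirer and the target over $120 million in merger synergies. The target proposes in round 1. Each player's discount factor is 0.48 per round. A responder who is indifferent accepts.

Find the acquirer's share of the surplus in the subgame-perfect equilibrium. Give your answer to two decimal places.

38.92

When the target proposes, the acquirer accepts any offer worth at least 0.48 times what the acquirer would get by proposing next round; and vice versa.
This gives x = 120 − 0.48y and y = 120 − 0.48x, where x and y are each side's share when it proposes.
Hence (1 − 0.48·0.48)x = 120(1 − 0.48), i.e. 0.7696·x = 62.4.
x ≈ 81.0811; the acquirer's share is 120 − x ≈ 38.9189.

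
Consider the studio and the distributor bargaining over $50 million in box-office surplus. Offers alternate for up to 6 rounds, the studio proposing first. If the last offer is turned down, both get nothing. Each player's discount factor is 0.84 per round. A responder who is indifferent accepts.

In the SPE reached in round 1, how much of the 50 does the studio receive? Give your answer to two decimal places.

17.63

By backward induction:
Round 6 (the distributor proposes): the studio will accept anything ≥ 0, so the distributor offers 0 and keeps 50.
Round 5 (the studio proposes): the distributor can get 50 next round, worth 0.84 × 50 = 42 now. The studio offers 42 and keeps 50 − 42 = 8.
Round 4 (the distributor proposes): the studio can get 8 next round, worth 0.84 × 8 = 6.72 now. The distributor offers 6.72 and keeps 50 − 6.72 = 43.28.
Round 3 (the studio proposes): the distributor can get 43.28 next round, worth 0.84 × 43.28 = 36.3552 now; the studio offers that and keeps 13.6448.
Round 2 (the distributor proposes): the studio can get 13.6448 next round, worth 0.84 × 13.6448 = 11.461632 now, so the distributor offers 11.461632, keeping 38.538368.
Round 1 (the studio proposes): the distributor can get 38.538368 next round, worth 0.84 × 38.538368 = 32.37222912 now; the studio offers that and keeps 17.62777088.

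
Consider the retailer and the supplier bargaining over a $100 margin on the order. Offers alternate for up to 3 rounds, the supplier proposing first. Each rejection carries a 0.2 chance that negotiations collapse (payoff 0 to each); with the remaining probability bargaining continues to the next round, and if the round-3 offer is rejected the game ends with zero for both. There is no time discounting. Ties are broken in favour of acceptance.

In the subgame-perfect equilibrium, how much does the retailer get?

Round 3 (the supplier proposes): rejection yields 0 for the retailer; the supplier offers 0 and keeps 100.
Round 2 (the retailer proposes): rejecting gives the supplier an expected 0.8 × 100 = 80. The retailer offers 80 and keeps 100 − 80 = 20.
Round 1 (the supplier proposes): rejecting gives the retailer an expected 0.8 × 20 = 16. The supplier offers 16 and keeps 100 − 16 = 84.

16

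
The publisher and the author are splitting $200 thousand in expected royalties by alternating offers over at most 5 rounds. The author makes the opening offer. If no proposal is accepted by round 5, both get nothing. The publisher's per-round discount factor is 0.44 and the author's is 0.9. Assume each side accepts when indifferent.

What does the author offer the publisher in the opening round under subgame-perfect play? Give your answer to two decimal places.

12.28

Round 5 (the author proposes): rejection yields 0 for the publisher; the author offers 0 and keeps 200.
Round 4 (the publisher proposes): the author can get 200 next round, worth 0.9 × 200 = 180 now, so the publisher offers 180, keeping 20.
Round 3 (the author proposes): the publisher can get 20 next round, worth 0.44 × 20 = 8.8 now, so the author offers 8.8, keeping 191.2.
Round 2 (the publisher proposes): the author can get 191.2 next round, worth 0.9 × 191.2 = 172.08 now. The publisher offers 172.08 and keeps 200 − 172.08 = 27.92.
Round 1 (the author proposes): the publisher can get 27.92 next round, worth 0.44 × 27.92 = 12.2848 now, so the author offers 12.2848, keeping 187.7152.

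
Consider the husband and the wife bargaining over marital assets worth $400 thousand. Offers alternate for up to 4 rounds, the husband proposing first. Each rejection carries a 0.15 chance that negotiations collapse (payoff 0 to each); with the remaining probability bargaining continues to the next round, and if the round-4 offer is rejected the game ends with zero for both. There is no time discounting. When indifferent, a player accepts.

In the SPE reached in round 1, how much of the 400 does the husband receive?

Round 4 (the wife proposes): the husband will accept anything ≥ 0, so the wife offers 0 and keeps 400.
Round 3 (the husband proposes): rejecting gives the wife an expected 0.85 × 400 = 340, so the husband offers 340, keeping 60.
Round 2 (the wife proposes): rejecting gives the husband an expected 0.85 × 60 = 51; the wife offers that and keeps 349.
Round 1 (the husband proposes): rejecting gives the wife an expected 0.85 × 349 = 296.65; the husband offers that and keeps 103.35.

103.35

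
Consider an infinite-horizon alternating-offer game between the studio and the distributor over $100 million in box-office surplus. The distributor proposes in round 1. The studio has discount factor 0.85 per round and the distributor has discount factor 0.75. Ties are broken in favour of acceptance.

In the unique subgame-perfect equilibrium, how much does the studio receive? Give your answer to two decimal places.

In a stationary SPE each proposer offers the other exactly their discounted continuation value.
If the distributor keeps x when proposing and the studio keeps y when proposing, then x = 100 − 0.85y and y = 100 − 0.75x.
Solving: x = 100(1 − 0.85) / (1 − 0.75·0.85) = 15 / 0.3625 ≈ 41.3793.
The studio gets 100 − 41.3793 ≈ 58.6207.

58.62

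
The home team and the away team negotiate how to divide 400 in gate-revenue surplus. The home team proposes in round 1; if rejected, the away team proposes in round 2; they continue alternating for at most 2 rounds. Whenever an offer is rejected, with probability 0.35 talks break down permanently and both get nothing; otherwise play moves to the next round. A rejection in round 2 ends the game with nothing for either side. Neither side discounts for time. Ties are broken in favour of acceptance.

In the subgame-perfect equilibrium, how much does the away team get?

260

Round 2 (the away team proposes): the home team will accept anything ≥ 0, so the away team offers 0 and keeps 400.
Round 1 (the home team proposes): rejecting gives the away team an expected 0.65 × 400 = 260, so the home team offers 260, keeping 140.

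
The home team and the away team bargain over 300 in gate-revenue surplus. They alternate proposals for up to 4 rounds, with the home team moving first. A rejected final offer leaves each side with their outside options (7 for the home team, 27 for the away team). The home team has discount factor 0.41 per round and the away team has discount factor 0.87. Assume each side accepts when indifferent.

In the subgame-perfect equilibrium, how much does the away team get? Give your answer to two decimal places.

244.92

Round 4 (the away team proposes): the home team gets 7 if talks fail, so the away team offers 7 and keeps 293.
Round 3 (the home team proposes): the away team can get 293 next round, worth 0.87 × 293 = 254.91 now, so the home team offers 254.91, keeping 45.09.
Round 2 (the away team proposes): the home team can get 45.09 next round, worth 0.41 × 45.09 = 18.4869 now. The away team offers 18.4869 and keeps 300 − 18.4869 = 281.5131.
Round 1 (the home team proposes): the away team can get 281.5131 next round, worth 0.87 × 281.5131 = 244.916397 now. The home team offers 244.916397 and keeps 300 − 244.916397 = 55.083603.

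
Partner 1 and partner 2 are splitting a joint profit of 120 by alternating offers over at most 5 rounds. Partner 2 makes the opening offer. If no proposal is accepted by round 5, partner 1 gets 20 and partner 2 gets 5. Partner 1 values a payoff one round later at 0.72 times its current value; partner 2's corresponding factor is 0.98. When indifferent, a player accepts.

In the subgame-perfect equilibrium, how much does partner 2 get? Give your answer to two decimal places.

107.10

Round 5 (partner 2 proposes): partner 1 gets 20 if talks fail, so partner 2 offers 20 and keeps 100.
Round 4 (partner 1 proposes): partner 2 can get 100 next round, worth 0.98 × 100 = 98 now. Partner 1 offers 98 and keeps 120 − 98 = 22.
Round 3 (partner 2 proposes): partner 1 can get 22 next round, worth 0.72 × 22 = 15.84 now; partner 2 offers that and keeps 104.16.
Round 2 (partner 1 proposes): partner 2 can get 104.16 next round, worth 0.98 × 104.16 = 102.0768 now, so partner 1 offers 102.0768, keeping 17.9232.
Round 1 (partner 2 proposes): partner 1 can get 17.9232 next round, worth 0.72 × 17.9232 = 12.904704 now; partner 2 offers that and keeps 107.095296.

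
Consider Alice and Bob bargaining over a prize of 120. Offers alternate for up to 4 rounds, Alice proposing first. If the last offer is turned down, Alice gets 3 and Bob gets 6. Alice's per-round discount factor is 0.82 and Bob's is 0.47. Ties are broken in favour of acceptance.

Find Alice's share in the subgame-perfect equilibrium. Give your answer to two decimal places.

88.65

Round 4 (Bob proposes): Alice gets 3 if talks fail, so Bob offers 3 and keeps 117.
Round 3 (Alice proposes): Bob can get 117 next round, worth 0.47 × 117 = 54.99 now; Alice offers that and keeps 65.01.
Round 2 (Bob proposes): Alice can get 65.01 next round, worth 0.82 × 65.01 = 53.3082 now. Bob offers 53.3082 and keeps 120 − 53.3082 = 66.6918.
Round 1 (Alice proposes): Bob can get 66.6918 next round, worth 0.47 × 66.6918 = 31.345146 now, so Alice offers 31.345146, keeping 88.654854.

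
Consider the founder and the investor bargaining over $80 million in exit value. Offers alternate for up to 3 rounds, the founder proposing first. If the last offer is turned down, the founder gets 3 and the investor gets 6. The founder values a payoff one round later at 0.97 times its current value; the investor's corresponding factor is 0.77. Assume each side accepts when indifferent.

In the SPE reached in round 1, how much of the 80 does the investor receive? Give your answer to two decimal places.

Round 3 (the founder proposes): the investor gets 6 if talks fail, so the founder offers 6 and keeps 74.
Round 2 (the investor proposes): the founder can get 74 next round, worth 0.97 × 74 = 71.78 now, so the investor offers 71.78, keeping 8.22.
Round 1 (the founder proposes): the investor can get 8.22 next round, worth 0.77 × 8.22 = 6.3294 now; the founder offers that and keeps 73.6706.

6.33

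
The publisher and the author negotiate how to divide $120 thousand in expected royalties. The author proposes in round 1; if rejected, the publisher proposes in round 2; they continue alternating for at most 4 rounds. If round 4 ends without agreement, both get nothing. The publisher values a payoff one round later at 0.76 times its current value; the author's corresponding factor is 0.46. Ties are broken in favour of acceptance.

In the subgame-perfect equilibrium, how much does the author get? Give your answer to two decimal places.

38.87

Solve by backward induction from round 4.
Round 4 (the publisher proposes): rejection yields 0 for the author; the publisher offers 0 and keeps 120.
Round 3 (the author proposes): the publisher can get 120 next round, worth 0.76 × 120 = 91.2 now. The author offers 91.2 and keeps 120 − 91.2 = 28.8.
Round 2 (the publisher proposes): the author can get 28.8 next round, worth 0.46 × 28.8 = 13.248 now, so the publisher offers 13.248, keeping 106.752.
Round 1 (the author proposes): the publisher can get 106.752 next round, worth 0.76 × 106.752 = 81.13152 now; the author offers that and keeps 38.86848.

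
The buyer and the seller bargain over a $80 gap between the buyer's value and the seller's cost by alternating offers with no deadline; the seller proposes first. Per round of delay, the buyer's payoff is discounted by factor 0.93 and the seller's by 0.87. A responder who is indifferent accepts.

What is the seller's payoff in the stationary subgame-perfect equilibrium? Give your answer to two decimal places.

When the seller proposes, the buyer accepts any offer worth at least 0.93 times what the buyer would get by proposing next round; and vice versa.
This gives x = 80 − 0.93y and y = 80 − 0.87x, where x and y are each side's share when it proposes.
Hence (1 − 0.93·0.87)x = 80(1 − 0.93), i.e. 0.1909·x = 5.6.
x ≈ 29.3347; the buyer's share is 80 − x ≈ 50.6653.

29.33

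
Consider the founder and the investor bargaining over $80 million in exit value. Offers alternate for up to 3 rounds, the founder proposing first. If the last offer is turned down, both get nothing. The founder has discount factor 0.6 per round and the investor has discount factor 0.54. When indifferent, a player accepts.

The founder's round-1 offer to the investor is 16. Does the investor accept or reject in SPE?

Round 3 (the founder proposes): the investor will accept anything ≥ 0, so the founder offers 0 and keeps 80.
Round 2 (the investor proposes): the founder can get 80 next round, worth 0.6 × 80 = 48 now; the investor offers that and keeps 32.
So by rejecting in round 1, the investor gets 32 next round, worth 0.54 × 32 = 17.28 now.
Offer 16 < 17.28, so the investor rejects.

Reject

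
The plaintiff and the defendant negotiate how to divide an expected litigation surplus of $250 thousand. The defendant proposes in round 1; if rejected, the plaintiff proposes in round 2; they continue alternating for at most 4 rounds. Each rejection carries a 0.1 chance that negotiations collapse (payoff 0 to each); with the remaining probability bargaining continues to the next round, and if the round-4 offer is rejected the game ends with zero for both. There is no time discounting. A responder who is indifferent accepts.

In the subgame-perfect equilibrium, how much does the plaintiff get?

Round 4 (the plaintiff proposes): the defendant will accept anything ≥ 0, so the plaintiff offers 0 and keeps 250.
Round 3 (the defendant proposes): rejecting gives the plaintiff an expected 0.9 × 250 = 225; the defendant offers that and keeps 25.
Round 2 (the plaintiff proposes): rejecting gives the defendant an expected 0.9 × 25 = 22.5; the plaintiff offers that and keeps 227.5.
Round 1 (the defendant proposes): rejecting gives the plaintiff an expected 0.9 × 227.5 = 204.75. The defendant offers 204.75 and keeps 250 − 204.75 = 45.25.

204.75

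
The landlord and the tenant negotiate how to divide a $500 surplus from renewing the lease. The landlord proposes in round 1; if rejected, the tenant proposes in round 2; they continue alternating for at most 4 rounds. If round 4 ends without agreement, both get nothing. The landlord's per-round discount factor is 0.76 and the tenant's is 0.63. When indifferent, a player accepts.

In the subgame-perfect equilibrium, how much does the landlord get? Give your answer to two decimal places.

Round 4 (the tenant proposes): rejection yields 0 for the landlord; the tenant offers 0 and keeps 500.
Round 3 (the landlord proposes): the tenant can get 500 next round, worth 0.63 × 500 = 315 now. The landlord offers 315 and keeps 500 − 315 = 185.
Round 2 (the tenant proposes): the landlord can get 185 next round, worth 0.76 × 185 = 140.6 now; the tenant offers that and keeps 359.4.
Round 1 (the landlord proposes): the tenant can get 359.4 next round, worth 0.63 × 359.4 = 226.422 now, so the landlord offers 226.422, keeping 273.578.

273.58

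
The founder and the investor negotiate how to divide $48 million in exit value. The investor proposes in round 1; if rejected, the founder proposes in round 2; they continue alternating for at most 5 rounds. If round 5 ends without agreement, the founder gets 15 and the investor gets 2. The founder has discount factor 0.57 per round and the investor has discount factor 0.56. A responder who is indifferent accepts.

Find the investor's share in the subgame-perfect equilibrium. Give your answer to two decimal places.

30.59

Work backward from the last round.
Round 5 (the investor proposes): the founder gets 15 if talks fail, so the investor offers 15 and keeps 33.
Round 4 (the founder proposes): the investor can get 33 next round, worth 0.56 × 33 = 18.48 now; the founder offers that and keeps 29.52.
Round 3 (the investor proposes): the founder can get 29.52 next round, worth 0.57 × 29.52 = 16.8264 now; the investor offers that and keeps 31.1736.
Round 2 (the founder proposes): the investor can get 31.1736 next round, worth 0.56 × 31.1736 = 17.457216 now; the founder offers that and keeps 30.542784.
Round 1 (the investor proposes): the founder can get 30.542784 next round, worth 0.57 × 30.542784 = 17.40938688 now. The investor offers 17.40938688 and keeps 48 − 17.40938688 = 30.59061312.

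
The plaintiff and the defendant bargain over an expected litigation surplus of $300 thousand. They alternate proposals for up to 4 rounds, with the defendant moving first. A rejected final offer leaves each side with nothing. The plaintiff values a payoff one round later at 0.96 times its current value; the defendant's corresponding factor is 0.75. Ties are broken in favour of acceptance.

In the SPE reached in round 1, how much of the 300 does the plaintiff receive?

Round 4 (the plaintiff proposes): rejection yields 0 for the defendant; the plaintiff offers 0 and keeps 300.
Round 3 (the defendant proposes): the plaintiff can get 300 next round, worth 0.96 × 300 = 288 now. The defendant offers 288 and keeps 300 − 288 = 12.
Round 2 (the plaintiff proposes): the defendant can get 12 next round, worth 0.75 × 12 = 9 now, so the plaintiff offers 9, keeping 291.
Round 1 (the defendant proposes): the plaintiff can get 291 next round, worth 0.96 × 291 = 279.36 now. The defendant offers 279.36 and keeps 300 − 279.36 = 20.64.

279.36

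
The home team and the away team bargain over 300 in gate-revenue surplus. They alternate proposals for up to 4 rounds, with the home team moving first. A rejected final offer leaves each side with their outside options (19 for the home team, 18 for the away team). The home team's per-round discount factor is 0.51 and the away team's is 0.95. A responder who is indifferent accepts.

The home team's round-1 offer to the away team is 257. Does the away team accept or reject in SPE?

Reject

Round 4 (the away team proposes): the home team gets 19 if talks fail, so the away team offers 19 and keeps 281.
Round 3 (the home team proposes): the away team can get 281 next round, worth 0.95 × 281 = 266.95 now. The home team offers 266.95 and keeps 300 − 266.95 = 33.05.
Round 2 (the away team proposes): the home team can get 33.05 next round, worth 0.51 × 33.05 = 16.8555 now, so the away team offers 16.8555, keeping 283.1445.
So by rejecting in round 1, the away team gets 283.1445 next round, worth 0.95 × 283.1445 = 268.987275 now.
Offer 257 < 268.987275, so the away team rejects.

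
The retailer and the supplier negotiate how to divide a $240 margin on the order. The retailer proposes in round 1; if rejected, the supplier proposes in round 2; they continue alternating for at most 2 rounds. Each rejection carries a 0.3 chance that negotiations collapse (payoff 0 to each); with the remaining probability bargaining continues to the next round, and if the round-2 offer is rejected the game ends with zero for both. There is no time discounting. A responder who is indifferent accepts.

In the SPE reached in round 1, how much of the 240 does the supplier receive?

168

Round 2 (the supplier proposes): the retailer will accept anything ≥ 0, so the supplier offers 0 and keeps 240.
Round 1 (the retailer proposes): rejecting gives the supplier an expected 0.7 × 240 = 168, so the retailer offers 168, keeping 72.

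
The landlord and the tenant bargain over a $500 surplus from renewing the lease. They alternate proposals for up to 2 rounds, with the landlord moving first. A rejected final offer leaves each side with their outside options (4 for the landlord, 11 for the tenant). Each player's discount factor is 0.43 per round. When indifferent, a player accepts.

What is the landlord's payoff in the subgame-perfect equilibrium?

Round 2 (the tenant proposes): the landlord gets 4 if talks fail, so the tenant offers 4 and keeps 496.
Round 1 (the landlord proposes): the tenant can get 496 next round, worth 0.43 × 496 = 213.28 now, so the landlord offers 213.28, keeping 286.72.

286.72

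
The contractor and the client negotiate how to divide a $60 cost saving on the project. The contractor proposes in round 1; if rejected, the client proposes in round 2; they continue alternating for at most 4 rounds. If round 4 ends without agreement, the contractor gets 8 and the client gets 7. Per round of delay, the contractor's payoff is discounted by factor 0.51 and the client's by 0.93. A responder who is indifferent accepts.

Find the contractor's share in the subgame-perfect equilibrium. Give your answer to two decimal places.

Work backward from the last round.
Round 4 (the client proposes): the contractor gets 8 if talks fail, so the client offers 8 and keeps 52.
Round 3 (the contractor proposes): the client can get 52 next round, worth 0.93 × 52 = 48.36 now. The contractor offers 48.36 and keeps 60 − 48.36 = 11.64.
Round 2 (the client proposes): the contractor can get 11.64 next round, worth 0.51 × 11.64 = 5.9364 now, so the client offers 5.9364, keeping 54.0636.
Round 1 (the contractor proposes): the client can get 54.0636 next round, worth 0.93 × 54.0636 = 50.279148 now, so the contractor offers 50.279148, keeping 9.720852.

9.72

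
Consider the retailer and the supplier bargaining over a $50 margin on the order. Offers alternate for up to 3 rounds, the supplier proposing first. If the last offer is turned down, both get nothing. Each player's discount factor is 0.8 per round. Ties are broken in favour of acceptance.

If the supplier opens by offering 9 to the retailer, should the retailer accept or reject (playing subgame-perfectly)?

Accept

Round 3 (the supplier proposes): rejection yields 0 for the retailer; the supplier offers 0 and keeps 50.
Round 2 (the retailer proposes): the supplier can get 50 next round, worth 0.8 × 50 = 40 now; the retailer offers that and keeps 10.
So by rejecting in round 1, the retailer gets 10 next round, worth 0.8 × 10 = 8 now.
Offer 9 ≥ 8, so the retailer accepts.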